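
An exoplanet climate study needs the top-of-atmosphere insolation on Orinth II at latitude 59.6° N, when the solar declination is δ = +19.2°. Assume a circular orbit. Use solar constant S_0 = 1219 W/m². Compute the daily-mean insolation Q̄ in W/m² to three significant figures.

Q̄ ≈ 392 W/m²

cos h₀ = −tan(+59.6°) tan(+19.200°) = -0.5936, h₀ = 2.2063 rad.
Bracket: h₀ sin ϕ sin δ + cos ϕ cos δ sin h₀ = 2.2063×0.86251×0.32887 + 0.50603×0.94438×0.80479 = 0.625825 + 0.384597 = 1.010422.
Q̄ = (S_0/π) × [bracket] = (1219/π) × 1.010422 = 392.1 W/m².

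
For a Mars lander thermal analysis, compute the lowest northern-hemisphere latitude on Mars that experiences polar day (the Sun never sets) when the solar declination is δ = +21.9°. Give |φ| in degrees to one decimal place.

Polar day requires cos H₀ = −tan φ tan δ ≤ −1, i.e. tan φ tan δ ≥ 1.
The boundary is |tan φ| · |tan δ| = 1, so |φ| = 90° − |δ| = 90° − 21.9° = 68.1° in the northern hemisphere.

|φ| = 68.1°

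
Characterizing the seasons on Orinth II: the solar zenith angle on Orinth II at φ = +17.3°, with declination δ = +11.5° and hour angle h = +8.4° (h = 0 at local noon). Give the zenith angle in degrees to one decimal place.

cos θ_z = sin φ sin δ + cos φ cos δ cos h = 0.059287 + 0.925557 = 0.984844.
θ_z = arccos(0.984844) = 10.0°.

θ_z = 10.0°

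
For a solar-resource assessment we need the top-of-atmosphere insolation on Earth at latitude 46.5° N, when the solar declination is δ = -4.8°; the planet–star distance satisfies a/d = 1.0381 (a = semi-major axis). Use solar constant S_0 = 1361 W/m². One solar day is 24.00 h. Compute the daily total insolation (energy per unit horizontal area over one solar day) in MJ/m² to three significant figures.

cos h₀ = −tan(+46.5°) tan(-4.800°) = 0.0885, h₀ = 1.4822 rad.
Bracket: h₀ sin ϕ sin δ + cos ϕ cos δ sin h₀ = 1.4822×0.72537×-0.08368 + 0.68835×0.99649×0.99608 = -0.089968 + 0.683245 = 0.593277.
Inverse-square distance factor (a/d)² = 1.0381² = 1.077652.
Q̄ = (S_0/π) × 1.077652 × [bracket] = (1361/π) × 1.077652 × 0.593277 = 276.98 W/m².
Daily total = Q̄ × 24.00 h × 3600 s/h = 276.98 × 24.00 × 3600 / 10⁶ = 23.93 MJ/m².

23.9 MJ/m²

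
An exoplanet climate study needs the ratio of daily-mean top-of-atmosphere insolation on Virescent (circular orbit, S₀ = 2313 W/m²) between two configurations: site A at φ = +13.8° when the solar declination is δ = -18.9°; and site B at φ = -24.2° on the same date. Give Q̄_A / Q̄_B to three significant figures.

Q̄_A / Q̄_B ≈ 0.740

— Configuration A (φ=+13.8°):
cos H₀ = −tan(+13.8°) tan(-18.900°) = 0.0841, H₀ = 1.4866 rad.
Bracket: H₀ sin φ sin δ + cos φ cos δ sin H₀ = 1.4866×0.23853×-0.32392 + 0.97113×0.94609×0.99646 = -0.114862 + 0.915524 = 0.800662.
Q̄ = (S₀/π) × [bracket] = (2313/π) × 0.800662 = 589.49 W/m².
— Configuration B (φ=-24.2°):
cos H₀ = −tan(-24.2°) tan(-18.900°) = -0.1539, H₀ = 1.7253 rad.
Bracket: H₀ sin φ sin δ + cos φ cos δ sin H₀ = 1.7253×-0.40992×-0.32392 + 0.91212×0.94609×0.98809 = 0.229088 + 0.852670 = 1.081758.
Q̄ = (S₀/π) × [bracket] = (2313/π) × 1.081758 = 796.45 W/m².
Ratio Q̄_A / Q̄_B = 589.49 / 796.45 = 0.7401.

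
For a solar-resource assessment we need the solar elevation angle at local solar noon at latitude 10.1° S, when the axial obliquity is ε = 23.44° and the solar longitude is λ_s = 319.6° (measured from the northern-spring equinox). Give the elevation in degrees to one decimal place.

85.2°

Solar declination: sin δ = sin ε · sin λ_s = sin 23.44° × sin 319.6° = -0.25781, so δ = -14.940°.
At local noon the hour angle is zero, so the zenith angle equals |φ − δ| = |-10.1° − (-14.940°)| = 4.840°.
Elevation = 90° − 4.840° = 85.2°.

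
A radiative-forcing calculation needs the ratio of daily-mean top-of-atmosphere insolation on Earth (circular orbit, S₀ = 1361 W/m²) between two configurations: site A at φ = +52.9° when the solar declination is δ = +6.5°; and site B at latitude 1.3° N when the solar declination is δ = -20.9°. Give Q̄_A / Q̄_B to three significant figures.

— Configuration A (φ=+52.9°):
cos H₀ = −tan(+52.9°) tan(+6.500°) = -0.1506, H₀ = 1.7220 rad.
Bracket: H₀ sin φ sin δ + cos φ cos δ sin H₀ = 1.7220×0.79758×0.11320 + 0.60321×0.99357×0.98859 = 0.155473 + 0.592493 = 0.747966.
Q̄ = (S₀/π) × [bracket] = (1361/π) × 0.747966 = 324.03 W/m².
— Configuration B (φ=+1.3°):
cos H₀ = −tan(+1.3°) tan(-20.900°) = 0.0087, H₀ = 1.5621 rad.
Bracket: H₀ sin φ sin δ + cos φ cos δ sin H₀ = 1.5621×0.02269×-0.35674 + 0.99974×0.93420×0.99996 = -0.012644 + 0.933920 = 0.921276.
Q̄ = (S₀/π) × [bracket] = (1361/π) × 0.921276 = 399.11 W/m².
Ratio Q̄_A / Q̄_B = 324.03 / 399.11 = 0.8119.

Q̄_A / Q̄_B ≈ 0.812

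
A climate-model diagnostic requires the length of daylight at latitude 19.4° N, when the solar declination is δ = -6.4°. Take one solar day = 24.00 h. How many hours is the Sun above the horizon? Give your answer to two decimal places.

cos h₀ = −tan ϕ · tan δ = −tan(+19.4°) × tan(-6.400°) = 0.0395, so h₀ = 1.5313 rad = 87.74°.
Daylight = 2h₀/(2π) × 24.00 h = (1.5313/π) × 24.00 = 11.70 h.

11.70 h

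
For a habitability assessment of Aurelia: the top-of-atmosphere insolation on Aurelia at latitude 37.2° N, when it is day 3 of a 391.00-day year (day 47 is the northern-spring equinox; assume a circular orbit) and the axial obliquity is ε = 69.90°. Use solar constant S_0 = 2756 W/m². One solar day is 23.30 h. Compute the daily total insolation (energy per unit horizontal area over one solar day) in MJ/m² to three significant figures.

Solar longitude: L_s = 360° × (3 − 47)/391.00 = -40.512°, i.e. -40.512° + 360° = 319.488°.
sin δ = sin 69.90° × sin 319.488° = -0.61004, so δ = -37.592°.
cos h₀ = −tan(+37.2°) tan(-37.592°) = 0.5844, h₀ = 0.9467 rad.
Bracket: h₀ sin ϕ sin δ + cos ϕ cos δ sin h₀ = 0.9467×0.60460×-0.61004 + 0.79653×0.79237×0.81148 = -0.349172 + 0.512163 = 0.162991.
Q̄ = (S_0/π) × [bracket] = (2756/π) × 0.162991 = 142.99 W/m².
Daily total = Q̄ × 23.30 h × 3600 s/h = 142.99 × 23.30 × 3600 / 10⁶ = 11.99 MJ/m².

12.0 MJ/m²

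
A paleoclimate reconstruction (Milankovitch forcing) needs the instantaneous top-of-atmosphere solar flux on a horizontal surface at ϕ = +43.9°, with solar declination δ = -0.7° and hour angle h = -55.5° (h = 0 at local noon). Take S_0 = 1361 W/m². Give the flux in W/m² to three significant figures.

544 W/m²

cos θ_z = sin ϕ sin δ + cos ϕ cos δ cos h = -0.008471 + 0.408094 = 0.399623.
Flux = S_0 · cos θ_z = 1361 × 0.399623 = 543.9 W/m².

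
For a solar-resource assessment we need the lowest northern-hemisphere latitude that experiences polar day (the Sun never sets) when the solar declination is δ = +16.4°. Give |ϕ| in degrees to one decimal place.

Polar day requires cos h₀ = −tan ϕ tan δ ≤ −1, i.e. tan ϕ tan δ ≥ 1.
The boundary is |tan ϕ| · |tan δ| = 1, so |ϕ| = 90° − |δ| = 90° − 16.4° = 73.6° in the northern hemisphere.

|ϕ| = 73.6°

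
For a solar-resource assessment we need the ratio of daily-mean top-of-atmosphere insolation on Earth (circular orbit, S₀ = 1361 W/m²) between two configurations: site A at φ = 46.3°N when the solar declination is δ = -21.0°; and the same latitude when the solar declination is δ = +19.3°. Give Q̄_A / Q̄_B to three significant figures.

Q̄_A / Q̄_B ≈ 0.271

— Configuration A (φ=+46.3°):
cos H₀ = −tan(+46.3°) tan(-21.000°) = 0.4017, H₀ = 1.1574 rad.
Bracket: H₀ sin φ sin δ + cos φ cos δ sin H₀ = 1.1574×0.72297×-0.35837 + 0.69088×0.93358×0.91578 = -0.299872 + 0.590671 = 0.290799.
Q̄ = (S₀/π) × [bracket] = (1361/π) × 0.290799 = 125.98 W/m².
— Configuration B (φ=+46.3°):
cos H₀ = −tan(+46.3°) tan(+19.300°) = -0.3665, H₀ = 1.9460 rad.
Bracket: H₀ sin φ sin δ + cos φ cos δ sin H₀ = 1.9460×0.72297×0.33051 + 0.69088×0.94380×0.93043 = 0.464994 + 0.606689 = 1.071683.
Q̄ = (S₀/π) × [bracket] = (1361/π) × 1.071683 = 464.27 W/m².
Ratio Q̄_A / Q̄_B = 125.98 / 464.27 = 0.2714.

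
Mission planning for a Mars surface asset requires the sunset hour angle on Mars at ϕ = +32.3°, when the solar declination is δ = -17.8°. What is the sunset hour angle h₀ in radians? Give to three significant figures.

h₀ = 1.37 rad

cos h₀ = −tan ϕ · tan δ = −tan(+32.3°) × tan(-17.800°) = 0.2030, so h₀ = 1.3664 rad = 78.29°.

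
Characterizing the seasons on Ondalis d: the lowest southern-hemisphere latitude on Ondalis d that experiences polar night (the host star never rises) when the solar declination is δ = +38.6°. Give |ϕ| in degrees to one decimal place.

|ϕ| = 51.4°

Polar night requires cos h₀ = −tan ϕ tan δ ≥ 1, i.e. tan ϕ tan δ ≤ −1.
The boundary is |tan ϕ| · |tan δ| = 1, so |ϕ| = 90° − |δ| = 90° − 38.6° = 51.4° in the southern hemisphere.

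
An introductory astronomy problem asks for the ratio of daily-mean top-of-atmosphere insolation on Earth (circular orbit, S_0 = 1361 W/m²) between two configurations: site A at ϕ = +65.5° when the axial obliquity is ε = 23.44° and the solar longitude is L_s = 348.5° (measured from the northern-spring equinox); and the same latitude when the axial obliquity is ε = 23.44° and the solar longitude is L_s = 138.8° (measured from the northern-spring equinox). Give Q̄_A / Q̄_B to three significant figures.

Q̄_A / Q̄_B ≈ 0.361

— Configuration A (ϕ=+65.5°):
Solar declination: sin δ = sin ε · sin L_s = sin 23.44° × sin 348.5° = -0.07931, so δ = -4.549°.
cos h₀ = −tan(+65.5°) tan(-4.549°) = 0.1746, h₀ = 1.3953 rad.
Bracket: h₀ sin ϕ sin δ + cos ϕ cos δ sin h₀ = 1.3953×0.90996×-0.07931 + 0.41469×0.99685×0.98464 = -0.100697 + 0.407034 = 0.306337.
Q̄ = (S_0/π) × [bracket] = (1361/π) × 0.306337 = 132.71 W/m².
— Configuration B (ϕ=+65.5°):
Solar declination: sin δ = sin ε · sin L_s = sin 23.44° × sin 138.8° = 0.26202, so δ = +15.190°.
cos h₀ = −tan(+65.5°) tan(+15.190°) = -0.5958, h₀ = 2.2090 rad.
Bracket: h₀ sin ϕ sin δ + cos ϕ cos δ sin h₀ = 2.2090×0.90996×0.26202 + 0.41469×0.96506×0.80316 = 0.526687 + 0.321425 = 0.848112.
Q̄ = (S_0/π) × [bracket] = (1361/π) × 0.848112 = 367.42 W/m².
Ratio Q̄_A / Q̄_B = 132.71 / 367.42 = 0.3612.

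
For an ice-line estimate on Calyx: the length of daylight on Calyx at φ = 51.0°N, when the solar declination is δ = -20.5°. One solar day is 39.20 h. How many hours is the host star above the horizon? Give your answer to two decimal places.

13.61 h

cos H₀ = −tan φ · tan δ = −tan(+51.0°) × tan(-20.500°) = 0.4617, so H₀ = 1.0909 rad = 62.50°.
Daylight = 2H₀/(2π) × 39.20 h = (1.0909/π) × 39.20 = 13.61 h.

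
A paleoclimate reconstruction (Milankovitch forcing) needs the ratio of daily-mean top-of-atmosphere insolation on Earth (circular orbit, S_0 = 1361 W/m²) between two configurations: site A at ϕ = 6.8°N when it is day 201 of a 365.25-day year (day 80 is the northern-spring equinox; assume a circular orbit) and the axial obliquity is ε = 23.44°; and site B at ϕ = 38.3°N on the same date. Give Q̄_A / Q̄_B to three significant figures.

Q̄_A / Q̄_B ≈ 0.902

— Configuration A (ϕ=+6.8°):
Solar longitude: L_s = 360° × (201 − 80)/365.25 = 119.261°.
sin δ = sin 23.44° × sin 119.261° = 0.34703, so δ = +20.306°.
cos h₀ = −tan(+6.8°) tan(+20.306°) = -0.0441, h₀ = 1.6149 rad.
Bracket: h₀ sin ϕ sin δ + cos ϕ cos δ sin h₀ = 1.6149×0.11840×0.34703 + 0.99297×0.93785×0.99903 = 0.066354 + 0.930354 = 0.996708.
Q̄ = (S_0/π) × [bracket] = (1361/π) × 0.996708 = 431.79 W/m².
— Configuration B (ϕ=+38.3°):
cos h₀ = −tan(+38.3°) tan(+20.306°) = -0.2922, h₀ = 1.8674 rad.
Bracket: h₀ sin ϕ sin δ + cos ϕ cos δ sin h₀ = 1.8674×0.61978×0.34703 + 0.78478×0.93785×0.95635 = 0.401645 + 0.703879 = 1.105524.
Q̄ = (S_0/π) × [bracket] = (1361/π) × 1.105524 = 478.93 W/m².
Ratio Q̄_A / Q̄_B = 431.79 / 478.93 = 0.9016.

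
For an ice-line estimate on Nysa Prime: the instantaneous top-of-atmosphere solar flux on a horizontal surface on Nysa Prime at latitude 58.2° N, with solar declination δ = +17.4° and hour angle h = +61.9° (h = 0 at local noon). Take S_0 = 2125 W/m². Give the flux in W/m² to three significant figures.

1.04e+03 W/m²

cos θ_z = sin ϕ sin δ + cos ϕ cos δ cos h = 0.254153 + 0.236845 = 0.490998.
Flux = S_0 · cos θ_z = 2125 × 0.490998 = 1043 W/m².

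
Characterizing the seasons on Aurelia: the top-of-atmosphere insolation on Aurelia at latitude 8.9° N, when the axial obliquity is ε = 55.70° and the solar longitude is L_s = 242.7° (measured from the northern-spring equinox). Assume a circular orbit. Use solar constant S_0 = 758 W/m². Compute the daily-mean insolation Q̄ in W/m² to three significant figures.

Q̄ ≈ 121 W/m²

Solar declination: sin δ = sin ε · sin L_s = sin 55.70° × sin 242.7° = -0.73409, so δ = -47.230°.
cos h₀ = −tan(+8.9°) tan(-47.230°) = 0.1693, h₀ = 1.4007 rad.
Bracket: h₀ sin ϕ sin δ + cos ϕ cos δ sin h₀ = 1.4007×0.15471×-0.73409 + 0.98796×0.67906×0.98557 = -0.159079 + 0.661203 = 0.502124.
Q̄ = (S_0/π) × [bracket] = (758/π) × 0.502124 = 121.2 W/m².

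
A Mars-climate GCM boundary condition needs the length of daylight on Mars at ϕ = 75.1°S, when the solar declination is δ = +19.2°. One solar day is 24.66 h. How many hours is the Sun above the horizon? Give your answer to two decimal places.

0.00 h

cos h₀ = −tan ϕ · tan δ = 1.3088 ≥ 1, so the Sun never rises (polar night) and h₀ = 0.
Daylight = 2h₀/(2π) × 24.66 h = (0.0000/π) × 24.66 = 0.00 h.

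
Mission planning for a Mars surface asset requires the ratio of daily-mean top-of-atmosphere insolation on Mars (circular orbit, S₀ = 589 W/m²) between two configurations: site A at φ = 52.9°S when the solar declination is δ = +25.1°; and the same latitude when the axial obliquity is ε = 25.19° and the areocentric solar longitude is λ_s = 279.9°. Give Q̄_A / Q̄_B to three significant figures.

— Configuration A (φ=-52.9°):
cos H₀ = −tan(-52.9°) tan(+25.100°) = 0.6194, H₀ = 0.9028 rad.
Bracket: H₀ sin φ sin δ + cos φ cos δ sin H₀ = 0.9028×-0.79758×0.42420 + 0.60321×0.90557×0.78509 = -0.305447 + 0.428855 = 0.123408.
Q̄ = (S₀/π) × [bracket] = (589/π) × 0.123408 = 23.137 W/m².
— Configuration B (φ=-52.9°):
sin δ = sin 25.19° × sin 279.9° = -0.41928, so δ = -24.789°.
cos H₀ = −tan(-52.9°) tan(-24.789°) = -0.6107, H₀ = 2.2277 rad.
Bracket: H₀ sin φ sin δ + cos φ cos δ sin H₀ = 2.2277×-0.79758×-0.41928 + 0.60321×0.90786×0.79189 = 0.744964 + 0.433663 = 1.178627.
Q̄ = (S₀/π) × [bracket] = (589/π) × 1.178627 = 220.97 W/m².
Ratio Q̄_A / Q̄_B = 23.137 / 220.97 = 0.1047.

Q̄_A / Q̄_B ≈ 0.105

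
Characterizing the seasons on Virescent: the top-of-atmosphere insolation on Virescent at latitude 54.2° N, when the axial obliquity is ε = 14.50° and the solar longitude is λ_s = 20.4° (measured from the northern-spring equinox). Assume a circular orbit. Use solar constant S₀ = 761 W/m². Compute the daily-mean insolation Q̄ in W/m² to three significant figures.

Solar declination: sin δ = sin ε · sin λ_s = sin 14.50° × sin 20.4° = 0.08728, so δ = +5.007°.
cos H₀ = −tan(+54.2°) tan(+5.007°) = -0.1215, H₀ = 1.6926 rad.
Bracket: H₀ sin φ sin δ + cos φ cos δ sin H₀ = 1.6926×0.81106×0.08728 + 0.58496×0.99618×0.99259 = 0.119818 + 0.578407 = 0.698225.
Q̄ = (S₀/π) × [bracket] = (761/π) × 0.698225 = 169.1 W/m².

Q̄ ≈ 169 W/m²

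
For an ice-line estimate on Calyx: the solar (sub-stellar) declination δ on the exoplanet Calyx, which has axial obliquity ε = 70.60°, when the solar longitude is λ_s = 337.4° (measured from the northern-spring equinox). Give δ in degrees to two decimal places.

sin δ = sin ε · sin λ_s = sin 70.60° × sin 337.4° = -0.362476.
δ = arcsin(-0.362476) = -21.25°.

δ = -21.25°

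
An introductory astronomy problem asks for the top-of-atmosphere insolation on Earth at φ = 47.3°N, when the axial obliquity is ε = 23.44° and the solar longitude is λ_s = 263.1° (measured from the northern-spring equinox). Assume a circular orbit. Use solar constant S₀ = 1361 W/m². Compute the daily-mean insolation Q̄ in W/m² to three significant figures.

Q̄ ≈ 102 W/m²

Solar declination: sin δ = sin ε · sin λ_s = sin 23.44° × sin 263.1° = -0.39491, so δ = -23.260°.
cos H₀ = −tan(+47.3°) tan(-23.260°) = 0.4658, H₀ = 1.0862 rad.
Bracket: H₀ sin φ sin δ + cos φ cos δ sin H₀ = 1.0862×0.73491×-0.39491 + 0.67816×0.91872×0.88488 = -0.315241 + 0.551315 = 0.236074.
Q̄ = (S₀/π) × [bracket] = (1361/π) × 0.236074 = 102.3 W/m².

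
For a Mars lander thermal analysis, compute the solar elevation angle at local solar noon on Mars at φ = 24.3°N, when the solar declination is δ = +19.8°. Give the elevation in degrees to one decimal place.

85.5°

At local noon the hour angle is zero, so the zenith angle equals |φ − δ| = |+24.3° − (+19.800°)| = 4.500°.
Elevation = 90° − 4.500° = 85.5°.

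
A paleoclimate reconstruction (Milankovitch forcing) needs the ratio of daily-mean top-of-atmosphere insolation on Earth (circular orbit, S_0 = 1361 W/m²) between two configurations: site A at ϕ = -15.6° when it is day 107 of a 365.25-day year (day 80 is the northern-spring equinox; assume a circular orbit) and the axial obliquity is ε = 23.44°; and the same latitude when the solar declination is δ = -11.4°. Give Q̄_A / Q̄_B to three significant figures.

— Configuration A (ϕ=-15.6°):
Solar longitude: L_s = 360° × (107 − 80)/365.25 = 26.612°.
sin δ = sin 23.44° × sin 26.612° = 0.17819, so δ = +10.264°.
cos h₀ = −tan(-15.6°) tan(+10.264°) = 0.0506, h₀ = 1.5202 rad.
Bracket: h₀ sin ϕ sin δ + cos ϕ cos δ sin h₀ = 1.5202×-0.26892×0.17819 + 0.96316×0.98400×0.99872 = -0.072846 + 0.946536 = 0.873690.
Q̄ = (S_0/π) × [bracket] = (1361/π) × 0.873690 = 378.50 W/m².
— Configuration B (ϕ=-15.6°):
cos h₀ = −tan(-15.6°) tan(-11.400°) = -0.0563, h₀ = 1.6271 rad.
Bracket: h₀ sin ϕ sin δ + cos ϕ cos δ sin h₀ = 1.6271×-0.26892×-0.19766 + 0.96316×0.98027×0.99841 = 0.086488 + 0.942656 = 1.029144.
Q̄ = (S_0/π) × [bracket] = (1361/π) × 1.029144 = 445.85 W/m².
Ratio Q̄_A / Q̄_B = 378.50 / 445.85 = 0.8489.

Q̄_A / Q̄_B ≈ 0.849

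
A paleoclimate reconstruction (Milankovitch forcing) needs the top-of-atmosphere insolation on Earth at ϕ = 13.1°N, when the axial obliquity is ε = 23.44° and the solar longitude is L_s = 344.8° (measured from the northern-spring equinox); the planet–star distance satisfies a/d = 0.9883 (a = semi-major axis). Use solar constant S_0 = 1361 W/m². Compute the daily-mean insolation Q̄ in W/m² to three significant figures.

Q̄ ≈ 394 W/m²

Solar declination: sin δ = sin ε · sin L_s = sin 23.44° × sin 344.8° = -0.10430, so δ = -5.987°.
cos h₀ = −tan(+13.1°) tan(-5.987°) = 0.0244, h₀ = 1.5464 rad.
Bracket: h₀ sin ϕ sin δ + cos ϕ cos δ sin h₀ = 1.5464×0.22665×-0.10430 + 0.97398×0.99455×0.99970 = -0.036556 + 0.968381 = 0.931825.
Inverse-square distance factor (a/d)² = 0.9883² = 0.976737.
Q̄ = (S_0/π) × 0.976737 × [bracket] = (1361/π) × 0.976737 × 0.931825 = 394.3 W/m².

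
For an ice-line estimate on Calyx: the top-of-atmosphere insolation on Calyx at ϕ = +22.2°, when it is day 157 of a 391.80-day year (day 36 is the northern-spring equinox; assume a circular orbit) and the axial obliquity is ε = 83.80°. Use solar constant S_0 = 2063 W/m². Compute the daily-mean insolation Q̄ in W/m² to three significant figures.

Q̄ ≈ 723 W/m²

Solar longitude: L_s = 360° × (157 − 36)/391.80 = 111.179°.
sin δ = sin 83.80° × sin 111.179° = 0.92700, so δ = +67.972°.
cos h₀ = −tan(+22.2°) tan(+67.972°) = -1.0086 ≤ −1 ⇒ polar day, h₀ = π.
Bracket: h₀ sin ϕ sin δ + cos ϕ cos δ sin h₀ = 3.1416×0.37784×0.92700 + 0.92587×0.37506×0.00000 = 1.100370 + 0.000000 = 1.100370.
Q̄ = (S_0/π) × [bracket] = (2063/π) × 1.100370 = 722.6 W/m².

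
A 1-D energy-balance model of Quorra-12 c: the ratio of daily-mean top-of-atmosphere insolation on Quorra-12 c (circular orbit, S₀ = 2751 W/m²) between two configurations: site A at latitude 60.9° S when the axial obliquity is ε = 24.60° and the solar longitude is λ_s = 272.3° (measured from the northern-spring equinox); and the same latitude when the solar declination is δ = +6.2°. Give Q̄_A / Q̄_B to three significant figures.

— Configuration A (φ=-60.9°):
Solar declination: sin δ = sin ε · sin λ_s = sin 24.60° × sin 272.3° = -0.41595, so δ = -24.579°.
cos H₀ = −tan(-60.9°) tan(-24.579°) = -0.8218, H₀ = 2.5353 rad.
Bracket: H₀ sin φ sin δ + cos φ cos δ sin H₀ = 2.5353×-0.87377×-0.41595 + 0.48634×0.90939×0.56982 = 0.921441 + 0.252016 = 1.173457.
Q̄ = (S₀/π) × [bracket] = (2751/π) × 1.173457 = 1027.6 W/m².
— Configuration B (φ=-60.9°):
cos H₀ = −tan(-60.9°) tan(+6.200°) = 0.1952, H₀ = 1.3744 rad.
Bracket: H₀ sin φ sin δ + cos φ cos δ sin H₀ = 1.3744×-0.87377×0.10800 + 0.48634×0.99415×0.98077 = -0.129698 + 0.474197 = 0.344499.
Q̄ = (S₀/π) × [bracket] = (2751/π) × 0.344499 = 301.67 W/m².
Ratio Q̄_A / Q̄_B = 1027.6 / 301.67 = 3.406.

Q̄_A / Q̄_B ≈ 3.41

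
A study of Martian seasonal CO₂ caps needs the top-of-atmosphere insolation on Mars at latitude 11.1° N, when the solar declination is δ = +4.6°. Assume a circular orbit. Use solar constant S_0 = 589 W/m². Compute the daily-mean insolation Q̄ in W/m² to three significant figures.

Q̄ ≈ 188 W/m²

cos h₀ = −tan(+11.1°) tan(+4.600°) = -0.0158, h₀ = 1.5866 rad.
Bracket: h₀ sin ϕ sin δ + cos ϕ cos δ sin h₀ = 1.5866×0.19252×0.08020 + 0.98129×0.99678×0.99988 = 0.024497 + 0.978013 = 1.002510.
Q̄ = (S_0/π) × [bracket] = (589/π) × 1.002510 = 188.0 W/m².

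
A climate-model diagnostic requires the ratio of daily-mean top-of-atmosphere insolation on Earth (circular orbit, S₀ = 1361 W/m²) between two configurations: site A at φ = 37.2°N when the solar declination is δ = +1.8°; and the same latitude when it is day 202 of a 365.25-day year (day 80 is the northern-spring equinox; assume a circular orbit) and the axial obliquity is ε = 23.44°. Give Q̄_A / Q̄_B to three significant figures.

— Configuration A (φ=+37.2°):
cos H₀ = −tan(+37.2°) tan(+1.800°) = -0.0239, H₀ = 1.5947 rad.
Bracket: H₀ sin φ sin δ + cos φ cos δ sin H₀ = 1.5947×0.60460×0.03141 + 0.79653×0.99951×0.99972 = 0.030284 + 0.795917 = 0.826201.
Q̄ = (S₀/π) × [bracket] = (1361/π) × 0.826201 = 357.93 W/m².
— Configuration B (φ=+37.2°):
Solar longitude: λ_s = 360° × (202 − 80)/365.25 = 120.246°.
sin δ = sin 23.44° × sin 120.246° = 0.34364, so δ = +20.099°.
cos H₀ = −tan(+37.2°) tan(+20.099°) = -0.2777, H₀ = 1.8522 rad.
Bracket: H₀ sin φ sin δ + cos φ cos δ sin H₀ = 1.8522×0.60460×0.34364 + 0.79653×0.93910×0.96065 = 0.384822 + 0.718587 = 1.103409.
Q̄ = (S₀/π) × [bracket] = (1361/π) × 1.103409 = 478.02 W/m².
Ratio Q̄_A / Q̄_B = 357.93 / 478.02 = 0.7488.

Q̄_A / Q̄_B ≈ 0.749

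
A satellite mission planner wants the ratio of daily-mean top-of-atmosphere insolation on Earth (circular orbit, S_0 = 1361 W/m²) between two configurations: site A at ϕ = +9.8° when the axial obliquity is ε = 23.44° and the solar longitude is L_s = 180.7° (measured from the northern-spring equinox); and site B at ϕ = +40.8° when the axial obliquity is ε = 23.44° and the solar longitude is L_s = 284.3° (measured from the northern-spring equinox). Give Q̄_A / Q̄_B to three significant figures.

— Configuration A (ϕ=+9.8°):
Solar declination: sin δ = sin ε · sin L_s = sin 23.44° × sin 180.7° = -0.00486, so δ = -0.278°.
cos h₀ = −tan(+9.8°) tan(-0.278°) = 0.0008, h₀ = 1.5700 rad.
Bracket: h₀ sin ϕ sin δ + cos ϕ cos δ sin h₀ = 1.5700×0.17021×-0.00486 + 0.98541×0.99999×1.00000 = -0.001299 + 0.985400 = 0.984101.
Q̄ = (S_0/π) × [bracket] = (1361/π) × 0.984101 = 426.33 W/m².
— Configuration B (ϕ=+40.8°):
Solar declination: sin δ = sin ε · sin L_s = sin 23.44° × sin 284.3° = -0.38546, so δ = -22.673°.
cos h₀ = −tan(+40.8°) tan(-22.673°) = 0.3606, h₀ = 1.2019 rad.
Bracket: h₀ sin ϕ sin δ + cos ϕ cos δ sin h₀ = 1.2019×0.65342×-0.38546 + 0.75700×0.92272×0.93273 = -0.302719 + 0.651511 = 0.348792.
Q̄ = (S_0/π) × [bracket] = (1361/π) × 0.348792 = 151.10 W/m².
Ratio Q̄_A / Q̄_B = 426.33 / 151.10 = 2.822.

Q̄_A / Q̄_B ≈ 2.82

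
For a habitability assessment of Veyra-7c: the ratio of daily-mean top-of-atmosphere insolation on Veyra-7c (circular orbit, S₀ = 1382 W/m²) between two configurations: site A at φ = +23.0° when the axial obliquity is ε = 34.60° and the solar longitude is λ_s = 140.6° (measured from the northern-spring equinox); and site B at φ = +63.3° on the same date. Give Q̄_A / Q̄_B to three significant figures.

Q̄_A / Q̄_B ≈ 1.03

— Configuration A (φ=+23.0°):
Solar declination: sin δ = sin ε · sin λ_s = sin 34.60° × sin 140.6° = 0.36043, so δ = +21.126°.
cos H₀ = −tan(+23.0°) tan(+21.126°) = -0.1640, H₀ = 1.7356 rad.
Bracket: H₀ sin φ sin δ + cos φ cos δ sin H₀ = 1.7356×0.39073×0.36043 + 0.92050×0.93279×0.98646 = 0.244426 + 0.847007 = 1.091433.
Q̄ = (S₀/π) × [bracket] = (1382/π) × 1.091433 = 480.13 W/m².
— Configuration B (φ=+63.3°):
cos H₀ = −tan(+63.3°) tan(+21.126°) = -0.7683, H₀ = 2.4469 rad.
Bracket: H₀ sin φ sin δ + cos φ cos δ sin H₀ = 2.4469×0.89337×0.36043 + 0.44932×0.93279×0.64013 = 0.787895 + 0.268292 = 1.056187.
Q̄ = (S₀/π) × [bracket] = (1382/π) × 1.056187 = 464.62 W/m².
Ratio Q̄_A / Q̄_B = 480.13 / 464.62 = 1.033.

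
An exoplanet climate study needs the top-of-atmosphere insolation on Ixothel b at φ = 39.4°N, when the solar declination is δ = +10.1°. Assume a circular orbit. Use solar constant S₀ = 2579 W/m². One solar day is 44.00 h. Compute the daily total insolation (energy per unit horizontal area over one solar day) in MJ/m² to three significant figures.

123 MJ/m²

cos H₀ = −tan(+39.4°) tan(+10.100°) = -0.1463, H₀ = 1.7176 rad.
Bracket: H₀ sin φ sin δ + cos φ cos δ sin H₀ = 1.7176×0.63473×0.17537 + 0.77273×0.98450×0.98924 = 0.191191 + 0.752567 = 0.943758.
Q̄ = (S₀/π) × [bracket] = (2579/π) × 0.943758 = 774.75 W/m².
Daily total = Q̄ × 44.00 h × 3600 s/h = 774.75 × 44.00 × 3600 / 10⁶ = 122.7 MJ/m².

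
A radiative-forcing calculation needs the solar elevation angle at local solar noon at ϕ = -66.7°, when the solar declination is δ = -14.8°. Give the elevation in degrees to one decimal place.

At local noon the hour angle is zero, so the zenith angle equals |ϕ − δ| = |-66.7° − (-14.800°)| = 51.900°.
Elevation = 90° − 51.900° = 38.1°.

38.1°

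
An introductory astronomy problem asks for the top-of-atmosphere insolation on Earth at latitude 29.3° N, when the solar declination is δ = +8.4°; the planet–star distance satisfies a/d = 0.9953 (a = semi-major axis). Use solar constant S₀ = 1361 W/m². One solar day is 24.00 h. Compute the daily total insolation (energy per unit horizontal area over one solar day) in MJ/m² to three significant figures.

cos H₀ = −tan(+29.3°) tan(+8.400°) = -0.0829, H₀ = 1.6538 rad.
Bracket: H₀ sin φ sin δ + cos φ cos δ sin H₀ = 1.6538×0.48938×0.14608 + 0.87207×0.98927×0.99656 = 0.118228 + 0.859745 = 0.977973.
Inverse-square distance factor (a/d)² = 0.9953² = 0.990622.
Q̄ = (S₀/π) × 0.990622 × [bracket] = (1361/π) × 0.990622 × 0.977973 = 419.70 W/m².
Daily total = Q̄ × 24.00 h × 3600 s/h = 419.70 × 24.00 × 3600 / 10⁶ = 36.26 MJ/m².

36.3 MJ/m²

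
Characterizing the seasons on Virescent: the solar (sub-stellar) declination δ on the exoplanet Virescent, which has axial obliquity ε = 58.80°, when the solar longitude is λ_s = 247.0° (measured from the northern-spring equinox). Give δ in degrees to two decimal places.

sin δ = sin ε · sin λ_s = sin 58.80° × sin 247.0° = -0.787367.
δ = arcsin(-0.787367) = -51.94°.

δ = -51.94°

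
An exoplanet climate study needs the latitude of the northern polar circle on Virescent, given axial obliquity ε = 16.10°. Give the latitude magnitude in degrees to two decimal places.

73.90°

The polar circle is the lowest latitude that experiences at least one full rotation of continuous daylight at the northern-summer solstice; it lies at |ϕ| = 90° − ε = 90° − 16.10° = 73.90°.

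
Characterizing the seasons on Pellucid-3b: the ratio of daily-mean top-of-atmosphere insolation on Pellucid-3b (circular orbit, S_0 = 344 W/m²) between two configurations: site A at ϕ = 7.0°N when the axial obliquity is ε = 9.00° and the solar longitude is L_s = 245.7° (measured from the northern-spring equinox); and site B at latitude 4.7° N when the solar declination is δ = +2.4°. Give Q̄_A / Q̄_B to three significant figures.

Q̄_A / Q̄_B ≈ 0.954

— Configuration A (ϕ=+7.0°):
Solar declination: sin δ = sin ε · sin L_s = sin 9.00° × sin 245.7° = -0.14257, so δ = -8.197°.
cos h₀ = −tan(+7.0°) tan(-8.197°) = 0.0177, h₀ = 1.5531 rad.
Bracket: h₀ sin ϕ sin δ + cos ϕ cos δ sin h₀ = 1.5531×0.12187×-0.14257 + 0.99255×0.98978×0.99984 = -0.026985 + 0.982249 = 0.955264.
Q̄ = (S_0/π) × [bracket] = (344/π) × 0.955264 = 104.60 W/m².
— Configuration B (ϕ=+4.7°):
cos h₀ = −tan(+4.7°) tan(+2.400°) = -0.0034, h₀ = 1.5742 rad.
Bracket: h₀ sin ϕ sin δ + cos ϕ cos δ sin h₀ = 1.5742×0.08194×0.04188 + 0.99664×0.99912×0.99999 = 0.005402 + 0.995753 = 1.001155.
Q̄ = (S_0/π) × [bracket] = (344/π) × 1.001155 = 109.63 W/m².
Ratio Q̄_A / Q̄_B = 104.60 / 109.63 = 0.9541.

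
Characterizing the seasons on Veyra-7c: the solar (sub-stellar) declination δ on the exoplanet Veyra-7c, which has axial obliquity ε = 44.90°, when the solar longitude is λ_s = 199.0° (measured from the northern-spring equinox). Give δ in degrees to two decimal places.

δ = -13.29°

sin δ = sin ε · sin λ_s = sin 44.90° × sin 199.0° = -0.229809.
δ = arcsin(-0.229809) = -13.29°.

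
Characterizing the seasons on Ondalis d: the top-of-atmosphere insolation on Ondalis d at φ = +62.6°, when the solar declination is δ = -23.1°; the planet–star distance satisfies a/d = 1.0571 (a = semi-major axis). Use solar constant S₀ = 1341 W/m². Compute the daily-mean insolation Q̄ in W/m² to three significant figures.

Q̄ ≈ 14.3 W/m²

cos H₀ = −tan(+62.6°) tan(-23.100°) = 0.8229, H₀ = 0.6043 rad.
Bracket: H₀ sin φ sin δ + cos φ cos δ sin H₀ = 0.6043×0.88782×-0.39234 + 0.46020×0.91982×0.56823 = -0.210494 + 0.240532 = 0.030038.
Inverse-square distance factor (a/d)² = 1.0571² = 1.117460.
Q̄ = (S₀/π) × 1.117460 × [bracket] = (1341/π) × 1.117460 × 0.030038 = 14.33 W/m².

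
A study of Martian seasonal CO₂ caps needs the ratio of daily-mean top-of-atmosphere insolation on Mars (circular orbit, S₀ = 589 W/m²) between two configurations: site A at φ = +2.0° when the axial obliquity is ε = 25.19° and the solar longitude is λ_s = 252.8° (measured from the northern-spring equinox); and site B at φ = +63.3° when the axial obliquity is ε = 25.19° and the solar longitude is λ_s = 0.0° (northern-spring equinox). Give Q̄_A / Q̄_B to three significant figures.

Q̄_A / Q̄_B ≈ 1.98

— Configuration A (φ=+2.0°):
Solar declination: sin δ = sin ε · sin λ_s = sin 25.19° × sin 252.8° = -0.40659, so δ = -23.991°.
cos H₀ = −tan(+2.0°) tan(-23.991°) = 0.0155, H₀ = 1.5553 rad.
Bracket: H₀ sin φ sin δ + cos φ cos δ sin H₀ = 1.5553×0.03490×-0.40659 + 0.99939×0.91361×0.99988 = -0.022070 + 0.912943 = 0.890873.
Q̄ = (S₀/π) × [bracket] = (589/π) × 0.890873 = 167.02 W/m².
— Configuration B (φ=+63.3°):
Solar declination: sin δ = sin ε · sin λ_s = sin 25.19° × sin 0.0° = 0.00000, so δ = +0.000°.
cos H₀ = −tan(+63.3°) tan(+0.000°) = -0.0000, H₀ = 1.5708 rad.
Bracket: H₀ sin φ sin δ + cos φ cos δ sin H₀ = 1.5708×0.89337×0.00000 + 0.44932×1.00000×1.00000 = 0.000000 + 0.449320 = 0.449320.
Q̄ = (S₀/π) × [bracket] = (589/π) × 0.449320 = 84.241 W/m².
Ratio Q̄_A / Q̄_B = 167.02 / 84.241 = 1.983.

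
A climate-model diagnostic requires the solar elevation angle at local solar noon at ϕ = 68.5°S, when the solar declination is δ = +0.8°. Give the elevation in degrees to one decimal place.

At local noon the hour angle is zero, so the zenith angle equals |ϕ − δ| = |-68.5° − (+0.800°)| = 69.300°.
Elevation = 90° − 69.300° = 20.7°.

20.7°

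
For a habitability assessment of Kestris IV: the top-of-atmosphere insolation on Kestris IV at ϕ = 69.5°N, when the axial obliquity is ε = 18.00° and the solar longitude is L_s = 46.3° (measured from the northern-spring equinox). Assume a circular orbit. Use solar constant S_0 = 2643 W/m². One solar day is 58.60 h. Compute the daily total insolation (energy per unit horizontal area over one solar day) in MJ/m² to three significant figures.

131 MJ/m²

Solar declination: sin δ = sin ε · sin L_s = sin 18.00° × sin 46.3° = 0.22341, so δ = +12.909°.
cos h₀ = −tan(+69.5°) tan(+12.909°) = -0.6130, h₀ = 2.2307 rad.
Bracket: h₀ sin ϕ sin δ + cos ϕ cos δ sin h₀ = 2.2307×0.93667×0.22341 + 0.35021×0.97472×0.79006 = 0.466800 + 0.269692 = 0.736492.
Q̄ = (S_0/π) × [bracket] = (2643/π) × 0.736492 = 619.61 W/m².
Daily total = Q̄ × 58.60 h × 3600 s/h = 619.61 × 58.60 × 3600 / 10⁶ = 130.7 MJ/m².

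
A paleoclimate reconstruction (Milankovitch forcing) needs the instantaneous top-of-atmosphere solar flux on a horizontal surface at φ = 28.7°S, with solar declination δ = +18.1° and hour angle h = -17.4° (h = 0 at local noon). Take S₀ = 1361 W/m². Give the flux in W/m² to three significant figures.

cos θ_z = sin φ sin δ + cos φ cos δ cos h = -0.149194 + 0.795590 = 0.646396.
Flux = S₀ · cos θ_z = 1361 × 0.646396 = 879.7 W/m².

880 W/m²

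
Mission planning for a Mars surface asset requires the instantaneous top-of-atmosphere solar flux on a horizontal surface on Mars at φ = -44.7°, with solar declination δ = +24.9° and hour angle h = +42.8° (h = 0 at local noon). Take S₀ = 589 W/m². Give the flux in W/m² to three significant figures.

104 W/m²

cos θ_z = sin φ sin δ + cos φ cos δ cos h = -0.296154 + 0.473055 = 0.176901.
Flux = S₀ · cos θ_z = 589 × 0.176901 = 104.2 W/m².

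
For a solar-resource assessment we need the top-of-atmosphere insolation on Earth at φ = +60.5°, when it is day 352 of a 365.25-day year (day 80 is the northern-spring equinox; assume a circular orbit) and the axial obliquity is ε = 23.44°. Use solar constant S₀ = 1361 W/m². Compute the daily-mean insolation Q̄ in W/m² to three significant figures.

Q̄ ≈ 21.2 W/m²

Solar longitude: λ_s = 360° × (352 − 80)/365.25 = 268.090°.
sin δ = sin 23.44° × sin 268.090° = -0.39757, so δ = -23.426°.
cos H₀ = −tan(+60.5°) tan(-23.426°) = 0.7658, H₀ = 0.6985 rad.
Bracket: H₀ sin φ sin δ + cos φ cos δ sin H₀ = 0.6985×0.87036×-0.39757 + 0.49242×0.91757×0.64305 = -0.241701 + 0.290549 = 0.048848.
Q̄ = (S₀/π) × [bracket] = (1361/π) × 0.048848 = 21.16 W/m².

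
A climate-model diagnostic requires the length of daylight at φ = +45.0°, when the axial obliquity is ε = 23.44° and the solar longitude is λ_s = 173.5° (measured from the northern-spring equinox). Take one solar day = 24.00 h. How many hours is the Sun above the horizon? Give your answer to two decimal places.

12.34 h

Solar declination: sin δ = sin ε · sin λ_s = sin 23.44° × sin 173.5° = 0.04503, so δ = +2.581°.
cos H₀ = −tan φ · tan δ = −tan(+45.0°) × tan(+2.581°) = -0.0451, so H₀ = 1.6159 rad = 92.58°.
Daylight = 2H₀/(2π) × 24.00 h = (1.6159/π) × 24.00 = 12.34 h.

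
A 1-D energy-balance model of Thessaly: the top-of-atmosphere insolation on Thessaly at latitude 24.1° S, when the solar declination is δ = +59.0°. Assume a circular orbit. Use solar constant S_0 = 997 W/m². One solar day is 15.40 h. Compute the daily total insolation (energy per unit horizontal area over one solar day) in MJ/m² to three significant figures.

cos h₀ = −tan(-24.1°) tan(+59.000°) = 0.7445, h₀ = 0.7311 rad.
Bracket: h₀ sin ϕ sin δ + cos ϕ cos δ sin h₀ = 0.7311×-0.40833×0.85717 + 0.91283×0.51504×0.66766 = -0.255891 + 0.313896 = 0.058005.
Q̄ = (S_0/π) × [bracket] = (997/π) × 0.058005 = 18.408 W/m².
Daily total = Q̄ × 15.40 h × 3600 s/h = 18.408 × 15.40 × 3600 / 10⁶ = 1.021 MJ/m².

1.02 MJ/m²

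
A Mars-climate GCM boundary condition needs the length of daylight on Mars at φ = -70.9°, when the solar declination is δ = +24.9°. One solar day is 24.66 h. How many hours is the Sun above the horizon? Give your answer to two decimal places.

0.00 h

cos H₀ = −tan φ · tan δ = 1.3405 ≥ 1, so the Sun never rises (polar night) and H₀ = 0.
Daylight = 2H₀/(2π) × 24.66 h = (0.0000/π) × 24.66 = 0.00 h.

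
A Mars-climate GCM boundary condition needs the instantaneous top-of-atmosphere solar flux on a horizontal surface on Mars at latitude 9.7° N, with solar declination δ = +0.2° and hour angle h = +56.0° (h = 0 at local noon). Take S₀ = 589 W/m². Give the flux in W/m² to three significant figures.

cos θ_z = sin φ sin δ + cos φ cos δ cos h = 0.000588 + 0.551195 = 0.551783.
Flux = S₀ · cos θ_z = 589 × 0.551783 = 325.0 W/m².

325 W/m²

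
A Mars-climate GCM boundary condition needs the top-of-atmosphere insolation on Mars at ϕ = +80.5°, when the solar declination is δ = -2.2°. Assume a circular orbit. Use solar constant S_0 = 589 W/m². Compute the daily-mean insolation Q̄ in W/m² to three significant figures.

Q̄ ≈ 20.6 W/m²

cos h₀ = −tan(+80.5°) tan(-2.200°) = 0.2296, h₀ = 1.3392 rad.
Bracket: h₀ sin ϕ sin δ + cos ϕ cos δ sin h₀ = 1.3392×0.98629×-0.03839 + 0.16505×0.99926×0.97329 = -0.050707 + 0.160523 = 0.109816.
Q̄ = (S_0/π) × [bracket] = (589/π) × 0.109816 = 20.59 W/m².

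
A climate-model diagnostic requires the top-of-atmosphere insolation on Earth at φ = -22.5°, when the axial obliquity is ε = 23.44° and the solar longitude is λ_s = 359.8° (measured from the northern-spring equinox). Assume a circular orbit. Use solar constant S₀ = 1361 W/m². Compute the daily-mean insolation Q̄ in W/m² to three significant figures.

Q̄ ≈ 401 W/m²

Solar declination: sin δ = sin ε · sin λ_s = sin 23.44° × sin 359.8° = -0.00139, so δ = -0.080°.
cos H₀ = −tan(-22.5°) tan(-0.080°) = -0.0006, H₀ = 1.5714 rad.
Bracket: H₀ sin φ sin δ + cos φ cos δ sin H₀ = 1.5714×-0.38268×-0.00139 + 0.92388×1.00000×1.00000 = 0.000836 + 0.923880 = 0.924716.
Q̄ = (S₀/π) × [bracket] = (1361/π) × 0.924716 = 400.6 W/m².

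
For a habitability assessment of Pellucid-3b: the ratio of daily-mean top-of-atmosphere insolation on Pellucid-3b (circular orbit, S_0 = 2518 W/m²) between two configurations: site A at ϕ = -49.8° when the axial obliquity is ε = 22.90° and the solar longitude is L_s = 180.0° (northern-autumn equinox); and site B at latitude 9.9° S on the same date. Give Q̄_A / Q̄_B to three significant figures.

Q̄_A / Q̄_B ≈ 0.655

— Configuration A (ϕ=-49.8°):
Solar declination: sin δ = sin ε · sin L_s = sin 22.90° × sin 180.0° = 0.00000, so δ = +0.000°.
cos h₀ = −tan(-49.8°) tan(+0.000°) = 0.0000, h₀ = 1.5708 rad.
Bracket: h₀ sin ϕ sin δ + cos ϕ cos δ sin h₀ = 1.5708×-0.76380×0.00000 + 0.64546×1.00000×1.00000 = -0.000000 + 0.645460 = 0.645460.
Q̄ = (S_0/π) × [bracket] = (2518/π) × 0.645460 = 517.34 W/m².
— Configuration B (ϕ=-9.9°):
cos h₀ = −tan(-9.9°) tan(+0.000°) = 0.0000, h₀ = 1.5708 rad.
Bracket: h₀ sin ϕ sin δ + cos ϕ cos δ sin h₀ = 1.5708×-0.17193×0.00000 + 0.98511×1.00000×1.00000 = -0.000000 + 0.985110 = 0.985110.
Q̄ = (S_0/π) × [bracket] = (2518/π) × 0.985110 = 789.57 W/m².
Ratio Q̄_A / Q̄_B = 517.34 / 789.57 = 0.6552.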